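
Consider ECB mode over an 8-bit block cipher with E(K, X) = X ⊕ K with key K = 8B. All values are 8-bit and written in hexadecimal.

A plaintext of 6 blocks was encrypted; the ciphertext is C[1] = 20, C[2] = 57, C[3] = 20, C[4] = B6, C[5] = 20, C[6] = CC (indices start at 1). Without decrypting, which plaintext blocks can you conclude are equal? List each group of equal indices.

ECB encrypts each block independently with the same key, so equal ciphertext blocks imply equal plaintext blocks.
C[1] = C[3] = C[5] = 20, so P[1] = P[3] = P[5].

P[1] = P[3] = P[5]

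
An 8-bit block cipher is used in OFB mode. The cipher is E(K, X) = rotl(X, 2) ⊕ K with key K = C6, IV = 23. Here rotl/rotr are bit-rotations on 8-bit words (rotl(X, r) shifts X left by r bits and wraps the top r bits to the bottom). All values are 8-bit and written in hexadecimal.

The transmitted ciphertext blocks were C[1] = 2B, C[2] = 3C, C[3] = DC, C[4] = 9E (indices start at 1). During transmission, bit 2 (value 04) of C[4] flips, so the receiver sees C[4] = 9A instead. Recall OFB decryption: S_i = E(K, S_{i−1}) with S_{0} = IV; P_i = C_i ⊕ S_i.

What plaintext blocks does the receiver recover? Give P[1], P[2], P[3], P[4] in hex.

P[1] = 61, P[2] = D3, P[3] = A5, P[4] = B9

Only C[4] changed, to 9A. In OFB, a change in C_i flips the same bit in P_i only; the keystream is unaffected. Decrypting the received ciphertext:
P[1]: S = E(K, 23) = 4A; 2B ⊕ 4A = 61.
P[2]: S = E(K, 4A) = EF; 3C ⊕ EF = D3.
P[3]: S = E(K, EF) = 79; DC ⊕ 79 = A5.
P[4]: S = E(K, 79) = 23; 9A ⊕ 23 = B9.
Blocks that differ from the original plaintext: P[4].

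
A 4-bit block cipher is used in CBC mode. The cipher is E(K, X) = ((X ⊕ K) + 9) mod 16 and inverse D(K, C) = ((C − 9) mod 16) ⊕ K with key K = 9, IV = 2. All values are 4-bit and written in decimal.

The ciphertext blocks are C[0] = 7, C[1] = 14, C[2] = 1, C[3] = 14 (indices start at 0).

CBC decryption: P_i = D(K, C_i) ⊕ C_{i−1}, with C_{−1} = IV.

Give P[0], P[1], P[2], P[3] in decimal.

P[0]: D(K, 7) = 7; 7 ⊕ 2 = 5.
P[1]: D(K, 14) = 12; 12 ⊕ 7 = 11.
P[2]: D(K, 1) = 1; 1 ⊕ 14 = 15.
P[3]: D(K, 14) = 12; 12 ⊕ 1 = 13.

P[0] = 5, P[1] = 11, P[2] = 15, P[3] = 13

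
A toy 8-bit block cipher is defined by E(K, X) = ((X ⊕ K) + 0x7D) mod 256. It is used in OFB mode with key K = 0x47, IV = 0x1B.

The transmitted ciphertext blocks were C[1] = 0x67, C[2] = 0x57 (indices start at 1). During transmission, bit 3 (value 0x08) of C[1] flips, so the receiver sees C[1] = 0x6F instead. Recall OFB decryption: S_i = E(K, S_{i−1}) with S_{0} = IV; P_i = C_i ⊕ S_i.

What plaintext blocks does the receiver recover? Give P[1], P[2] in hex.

Only C[1] changed, to 0x6F. In OFB, a change in C_i flips the same bit in P_i only; the keystream is unaffected. Decrypting the received ciphertext:
P[1]: S = E(K, 0x1B) = 0xD9; 0x6F ⊕ 0xD9 = 0xB6.
P[2]: S = E(K, 0xD9) = 0x1B; 0x57 ⊕ 0x1B = 0x4C.
Blocks that differ from the original plaintext: P[1].

P[1] = 0xB6, P[2] = 0x4C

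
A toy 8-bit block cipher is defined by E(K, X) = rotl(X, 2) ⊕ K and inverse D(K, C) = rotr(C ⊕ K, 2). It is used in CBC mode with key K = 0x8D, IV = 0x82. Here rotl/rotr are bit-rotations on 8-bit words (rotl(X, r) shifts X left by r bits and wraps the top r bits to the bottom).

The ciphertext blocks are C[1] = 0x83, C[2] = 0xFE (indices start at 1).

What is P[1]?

P[1] = 0x01

CBC decryption: P_i = D(K, C_i) ⊕ C_{i−1}, with C_{0} = IV.
P[1]: D(K, 0x83) = 0x83; 0x83 ⊕ 0x82 = 0x01.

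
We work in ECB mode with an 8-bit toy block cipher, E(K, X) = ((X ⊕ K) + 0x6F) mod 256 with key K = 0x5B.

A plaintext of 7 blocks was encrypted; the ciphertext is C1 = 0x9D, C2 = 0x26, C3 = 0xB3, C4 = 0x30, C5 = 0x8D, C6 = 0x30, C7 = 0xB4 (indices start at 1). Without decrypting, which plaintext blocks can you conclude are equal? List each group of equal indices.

P4 = P6

ECB encrypts each block independently with the same key, so equal ciphertext blocks imply equal plaintext blocks.
C4 = C6 = 0x30, so P4 = P6.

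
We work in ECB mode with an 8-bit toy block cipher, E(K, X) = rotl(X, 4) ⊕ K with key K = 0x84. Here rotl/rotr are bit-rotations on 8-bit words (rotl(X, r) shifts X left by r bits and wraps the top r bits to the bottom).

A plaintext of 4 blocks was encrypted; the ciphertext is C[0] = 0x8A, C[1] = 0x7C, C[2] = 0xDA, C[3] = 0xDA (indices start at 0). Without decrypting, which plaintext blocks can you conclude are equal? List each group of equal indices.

ECB encrypts each block independently with the same key, so equal ciphertext blocks imply equal plaintext blocks.
C[2] = C[3] = 0xDA, so P[2] = P[3].

P[2] = P[3]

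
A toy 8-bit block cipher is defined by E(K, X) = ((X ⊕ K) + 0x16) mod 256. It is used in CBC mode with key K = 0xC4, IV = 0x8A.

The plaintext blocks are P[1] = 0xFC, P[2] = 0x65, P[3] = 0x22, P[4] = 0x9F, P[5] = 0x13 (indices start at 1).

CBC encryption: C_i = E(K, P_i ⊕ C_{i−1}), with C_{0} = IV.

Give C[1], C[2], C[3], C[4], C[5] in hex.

C[1]: P[1] ⊕ 0x8A = 0x76; E(K, 0x76) = 0xC8.
C[2]: P[2] ⊕ 0xC8 = 0xAD; E(K, 0xAD) = 0x7F.
C[3]: P[3] ⊕ 0x7F = 0x5D; E(K, 0x5D) = 0xAF.
C[4]: P[4] ⊕ 0xAF = 0x30; E(K, 0x30) = 0x0A.
C[5]: P[5] ⊕ 0x0A = 0x19; E(K, 0x19) = 0xF3.

C[1] = 0xC8, C[2] = 0x7F, C[3] = 0xAF, C[4] = 0x0A, C[5] = 0xF3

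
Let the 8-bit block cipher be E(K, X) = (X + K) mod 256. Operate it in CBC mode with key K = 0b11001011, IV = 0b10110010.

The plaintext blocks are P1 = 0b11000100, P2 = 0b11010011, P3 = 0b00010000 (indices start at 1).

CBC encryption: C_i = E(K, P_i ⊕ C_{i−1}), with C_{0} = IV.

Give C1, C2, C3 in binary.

C1: P1 ⊕ 0b10110010 = 0b01110110; E(K, 0b01110110) = 0b01000001.
C2: P2 ⊕ 0b01000001 = 0b10010010; E(K, 0b10010010) = 0b01011101.
C3: P3 ⊕ 0b01011101 = 0b01001101; E(K, 0b01001101) = 0b00011000.

C1 = 0b01000001, C2 = 0b01011101, C3 = 0b00011000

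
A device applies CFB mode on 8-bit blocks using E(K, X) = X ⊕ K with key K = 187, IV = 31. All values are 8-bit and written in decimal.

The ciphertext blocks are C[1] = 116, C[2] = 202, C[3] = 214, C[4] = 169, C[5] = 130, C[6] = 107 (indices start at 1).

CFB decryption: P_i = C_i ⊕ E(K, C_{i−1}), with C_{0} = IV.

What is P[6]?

P[6] = 82

P[6]: E(K, 130) = 57; 107 ⊕ 57 = 82.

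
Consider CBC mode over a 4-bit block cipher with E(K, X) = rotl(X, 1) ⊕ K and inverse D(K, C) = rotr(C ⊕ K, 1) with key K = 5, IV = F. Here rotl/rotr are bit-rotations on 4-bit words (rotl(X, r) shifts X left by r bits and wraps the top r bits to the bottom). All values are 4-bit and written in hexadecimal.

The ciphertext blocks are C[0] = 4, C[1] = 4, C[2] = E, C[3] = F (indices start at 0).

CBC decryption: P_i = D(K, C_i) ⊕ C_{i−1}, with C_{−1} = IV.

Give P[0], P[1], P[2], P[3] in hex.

P[0]: D(K, 4) = 8; 8 ⊕ F = 7.
P[1]: D(K, 4) = 8; 8 ⊕ 4 = C.
P[2]: D(K, E) = D; D ⊕ 4 = 9.
P[3]: D(K, F) = 5; 5 ⊕ E = B.

P[0] = 7, P[1] = C, P[2] = 9, P[3] = B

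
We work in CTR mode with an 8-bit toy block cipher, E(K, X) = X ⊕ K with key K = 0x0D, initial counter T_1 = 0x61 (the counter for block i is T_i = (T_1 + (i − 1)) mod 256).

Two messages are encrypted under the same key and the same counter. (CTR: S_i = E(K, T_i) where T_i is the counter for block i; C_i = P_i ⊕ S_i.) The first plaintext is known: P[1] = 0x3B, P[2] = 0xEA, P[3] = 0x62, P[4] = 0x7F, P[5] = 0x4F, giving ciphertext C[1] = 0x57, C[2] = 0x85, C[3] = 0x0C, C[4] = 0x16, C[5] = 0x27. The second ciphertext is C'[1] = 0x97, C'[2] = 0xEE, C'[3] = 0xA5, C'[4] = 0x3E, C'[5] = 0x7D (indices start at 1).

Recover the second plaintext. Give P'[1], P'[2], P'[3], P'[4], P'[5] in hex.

P'[1] = 0xFB, P'[2] = 0x81, P'[3] = 0xCB, P'[4] = 0x57, P'[5] = 0x15

In CTR with a reused counter, both messages share the same keystream S_i, so C_i ⊕ C'_i = P_i ⊕ P'_i and thus P'_i = P_i ⊕ C_i ⊕ C'_i.
P'[1]: 0x3B ⊕ 0x57 ⊕ 0x97 = 0xFB.
P'[2]: 0xEA ⊕ 0x85 ⊕ 0xEE = 0x81.
P'[3]: 0x62 ⊕ 0x0C ⊕ 0xA5 = 0xCB.
P'[4]: 0x7F ⊕ 0x16 ⊕ 0x3E = 0x57.
P'[5]: 0x4F ⊕ 0x27 ⊕ 0x7D = 0x15.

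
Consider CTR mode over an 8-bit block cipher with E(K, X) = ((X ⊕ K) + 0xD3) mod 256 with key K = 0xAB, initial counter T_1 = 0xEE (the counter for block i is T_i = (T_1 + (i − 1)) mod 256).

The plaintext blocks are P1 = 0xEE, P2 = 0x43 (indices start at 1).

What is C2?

CTR encryption: S_i = E(K, T_i) where T_i is the counter for block i; C_i = P_i ⊕ S_i.
C1: T = 0xEE, S = E(K, T) = 0x18; 0xEE ⊕ 0x18 = 0xF6.
C2: T = 0xEF, S = E(K, T) = 0x17; 0x43 ⊕ 0x17 = 0x54.

C2 = 0x54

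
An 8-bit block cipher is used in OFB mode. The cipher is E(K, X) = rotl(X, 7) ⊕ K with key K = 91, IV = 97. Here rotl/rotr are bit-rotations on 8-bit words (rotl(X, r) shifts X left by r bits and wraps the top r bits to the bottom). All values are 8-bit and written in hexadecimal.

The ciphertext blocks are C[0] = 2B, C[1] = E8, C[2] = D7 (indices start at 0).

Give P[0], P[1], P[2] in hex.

OFB decryption: S_i = E(K, S_{i−1}) with S_{−1} = IV; P_i = C_i ⊕ S_i.
P[0]: S = E(K, 97) = 5A; 2B ⊕ 5A = 71.
P[1]: S = E(K, 5A) = BC; E8 ⊕ BC = 54.
P[2]: S = E(K, BC) = CF; D7 ⊕ CF = 18.

P[0] = 71, P[1] = 54, P[2] = 18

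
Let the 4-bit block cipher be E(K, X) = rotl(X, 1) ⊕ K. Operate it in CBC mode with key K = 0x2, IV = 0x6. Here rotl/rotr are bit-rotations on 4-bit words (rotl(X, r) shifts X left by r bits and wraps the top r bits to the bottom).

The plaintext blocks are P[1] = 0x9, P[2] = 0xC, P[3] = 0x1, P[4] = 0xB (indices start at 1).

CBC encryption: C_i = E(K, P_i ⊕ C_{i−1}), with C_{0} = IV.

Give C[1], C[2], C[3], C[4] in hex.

C[1]: P[1] ⊕ 0x6 = 0xF; E(K, 0xF) = 0xD.
C[2]: P[2] ⊕ 0xD = 0x1; E(K, 0x1) = 0x0.
C[3]: P[3] ⊕ 0x0 = 0x1; E(K, 0x1) = 0x0.
C[4]: P[4] ⊕ 0x0 = 0xB; E(K, 0xB) = 0x5.

C[1] = 0xD, C[2] = 0x0, C[3] = 0x0, C[4] = 0x5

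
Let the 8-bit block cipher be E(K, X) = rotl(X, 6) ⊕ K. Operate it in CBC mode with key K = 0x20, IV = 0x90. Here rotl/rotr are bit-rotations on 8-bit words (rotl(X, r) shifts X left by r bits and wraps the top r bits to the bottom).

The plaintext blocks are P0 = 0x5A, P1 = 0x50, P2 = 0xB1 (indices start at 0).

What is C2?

CBC encryption: C_i = E(K, P_i ⊕ C_{i−1}), with C_{−1} = IV.
C0: P0 ⊕ 0x90 = 0xCA; E(K, 0xCA) = 0x92.
C1: P1 ⊕ 0x92 = 0xC2; E(K, 0xC2) = 0x90.
C2: P2 ⊕ 0x90 = 0x21; E(K, 0x21) = 0x68.

C2 = 0x68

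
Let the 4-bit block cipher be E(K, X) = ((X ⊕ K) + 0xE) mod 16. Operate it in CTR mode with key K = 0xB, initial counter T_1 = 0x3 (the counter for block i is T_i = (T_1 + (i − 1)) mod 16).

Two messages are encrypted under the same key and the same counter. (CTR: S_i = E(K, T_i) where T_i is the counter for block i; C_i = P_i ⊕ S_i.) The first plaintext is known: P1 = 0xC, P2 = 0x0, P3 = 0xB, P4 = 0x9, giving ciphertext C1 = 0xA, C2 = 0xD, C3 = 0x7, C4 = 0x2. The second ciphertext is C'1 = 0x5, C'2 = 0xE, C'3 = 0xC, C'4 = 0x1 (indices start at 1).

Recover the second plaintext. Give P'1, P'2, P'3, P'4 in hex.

P'1 = 0x3, P'2 = 0x3, P'3 = 0x0, P'4 = 0xA

In CTR with a reused counter, both messages share the same keystream S_i, so C_i ⊕ C'_i = P_i ⊕ P'_i and thus P'_i = P_i ⊕ C_i ⊕ C'_i.
P'1: 0xC ⊕ 0xA ⊕ 0x5 = 0x3.
P'2: 0x0 ⊕ 0xD ⊕ 0xE = 0x3.
P'3: 0xB ⊕ 0x7 ⊕ 0xC = 0x0.
P'4: 0x9 ⊕ 0x2 ⊕ 0x1 = 0xA.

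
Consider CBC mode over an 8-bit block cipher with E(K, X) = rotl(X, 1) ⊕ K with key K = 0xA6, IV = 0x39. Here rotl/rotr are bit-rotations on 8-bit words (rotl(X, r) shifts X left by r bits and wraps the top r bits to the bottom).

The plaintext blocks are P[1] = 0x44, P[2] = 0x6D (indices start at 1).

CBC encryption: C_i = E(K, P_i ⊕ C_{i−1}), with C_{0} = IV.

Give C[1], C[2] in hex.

C[1]: P[1] ⊕ 0x39 = 0x7D; E(K, 0x7D) = 0x5C.
C[2]: P[2] ⊕ 0x5C = 0x31; E(K, 0x31) = 0xC4.

C[1] = 0x5C, C[2] = 0xC4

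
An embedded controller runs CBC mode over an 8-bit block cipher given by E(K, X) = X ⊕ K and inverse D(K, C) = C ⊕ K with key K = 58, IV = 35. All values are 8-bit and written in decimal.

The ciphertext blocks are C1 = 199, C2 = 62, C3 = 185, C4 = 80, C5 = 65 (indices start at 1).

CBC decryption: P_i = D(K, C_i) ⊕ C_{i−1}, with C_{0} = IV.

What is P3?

P3: D(K, 185) = 131; 131 ⊕ 62 = 189.

P3 = 189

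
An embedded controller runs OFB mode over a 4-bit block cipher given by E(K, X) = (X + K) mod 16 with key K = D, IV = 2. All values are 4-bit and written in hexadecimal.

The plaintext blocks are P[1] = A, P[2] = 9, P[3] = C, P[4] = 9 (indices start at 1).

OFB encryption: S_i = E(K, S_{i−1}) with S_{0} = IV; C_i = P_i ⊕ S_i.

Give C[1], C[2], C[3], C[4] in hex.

C[1] = 5, C[2] = 5, C[3] = 5, C[4] = F

C[1]: S = E(K, 2) = F; A ⊕ F = 5.
C[2]: S = E(K, F) = C; 9 ⊕ C = 5.
C[3]: S = E(K, C) = 9; C ⊕ 9 = 5.
C[4]: S = E(K, 9) = 6; 9 ⊕ 6 = F.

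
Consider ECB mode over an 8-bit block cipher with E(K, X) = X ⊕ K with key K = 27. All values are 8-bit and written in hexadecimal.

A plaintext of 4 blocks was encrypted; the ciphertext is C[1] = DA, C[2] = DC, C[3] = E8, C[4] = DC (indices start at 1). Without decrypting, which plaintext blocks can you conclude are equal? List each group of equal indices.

P[2] = P[4]

ECB encrypts each block independently with the same key, so equal ciphertext blocks imply equal plaintext blocks.
C[2] = C[4] = DC, so P[2] = P[4].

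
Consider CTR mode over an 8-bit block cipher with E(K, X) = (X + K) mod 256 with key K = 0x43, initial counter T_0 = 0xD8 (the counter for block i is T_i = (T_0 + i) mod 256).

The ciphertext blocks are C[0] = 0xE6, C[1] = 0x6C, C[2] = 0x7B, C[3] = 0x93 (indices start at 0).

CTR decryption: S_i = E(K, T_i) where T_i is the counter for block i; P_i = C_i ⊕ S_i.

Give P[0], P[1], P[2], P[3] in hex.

P[0]: T = 0xD8, S = E(K, T) = 0x1B; 0xE6 ⊕ 0x1B = 0xFD.
P[1]: T = 0xD9, S = E(K, T) = 0x1C; 0x6C ⊕ 0x1C = 0x70.
P[2]: T = 0xDA, S = E(K, T) = 0x1D; 0x7B ⊕ 0x1D = 0x66.
P[3]: T = 0xDB, S = E(K, T) = 0x1E; 0x93 ⊕ 0x1E = 0x8D.

P[0] = 0xFD, P[1] = 0x70, P[2] = 0x66, P[3] = 0x8D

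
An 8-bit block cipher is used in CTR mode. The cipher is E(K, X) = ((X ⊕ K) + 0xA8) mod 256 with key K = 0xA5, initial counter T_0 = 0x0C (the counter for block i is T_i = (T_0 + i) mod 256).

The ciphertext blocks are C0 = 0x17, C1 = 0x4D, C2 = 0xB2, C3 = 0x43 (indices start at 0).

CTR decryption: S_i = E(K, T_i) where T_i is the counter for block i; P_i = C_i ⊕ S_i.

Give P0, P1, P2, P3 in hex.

P0 = 0x46, P1 = 0x1D, P2 = 0xE1, P3 = 0x11

P0: T = 0x0C, S = E(K, T) = 0x51; 0x17 ⊕ 0x51 = 0x46.
P1: T = 0x0D, S = E(K, T) = 0x50; 0x4D ⊕ 0x50 = 0x1D.
P2: T = 0x0E, S = E(K, T) = 0x53; 0xB2 ⊕ 0x53 = 0xE1.
P3: T = 0x0F, S = E(K, T) = 0x52; 0x43 ⊕ 0x52 = 0x11.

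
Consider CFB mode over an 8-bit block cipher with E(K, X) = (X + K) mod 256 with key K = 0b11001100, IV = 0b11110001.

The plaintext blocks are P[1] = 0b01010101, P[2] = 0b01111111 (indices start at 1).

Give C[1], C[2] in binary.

C[1] = 0b11101000, C[2] = 0b11001011

CFB encryption: C_i = P_i ⊕ E(K, C_{i−1}), with C_{0} = IV.
C[1]: E(K, 0b11110001) = 0b10111101; 0b01010101 ⊕ 0b10111101 = 0b11101000.
C[2]: E(K, 0b11101000) = 0b10110100; 0b01111111 ⊕ 0b10110100 = 0b11001011.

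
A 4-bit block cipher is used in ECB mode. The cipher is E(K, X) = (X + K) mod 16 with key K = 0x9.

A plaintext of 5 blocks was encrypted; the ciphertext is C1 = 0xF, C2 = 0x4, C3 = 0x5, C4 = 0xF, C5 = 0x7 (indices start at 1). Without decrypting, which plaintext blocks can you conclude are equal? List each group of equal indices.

ECB encrypts each block independently with the same key, so equal ciphertext blocks imply equal plaintext blocks.
C1 = C4 = 0xF, so P1 = P4.

P1 = P4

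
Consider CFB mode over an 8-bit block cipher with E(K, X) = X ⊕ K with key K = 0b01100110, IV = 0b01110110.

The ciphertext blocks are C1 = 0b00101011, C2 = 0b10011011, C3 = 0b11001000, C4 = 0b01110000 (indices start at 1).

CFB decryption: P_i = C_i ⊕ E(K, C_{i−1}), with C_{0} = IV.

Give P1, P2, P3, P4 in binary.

P1: E(K, 0b01110110) = 0b00010000; 0b00101011 ⊕ 0b00010000 = 0b00111011.
P2: E(K, 0b00101011) = 0b01001101; 0b10011011 ⊕ 0b01001101 = 0b11010110.
P3: E(K, 0b10011011) = 0b11111101; 0b11001000 ⊕ 0b11111101 = 0b00110101.
P4: E(K, 0b11001000) = 0b10101110; 0b01110000 ⊕ 0b10101110 = 0b11011110.

P1 = 0b00111011, P2 = 0b11010110, P3 = 0b00110101, P4 = 0b11011110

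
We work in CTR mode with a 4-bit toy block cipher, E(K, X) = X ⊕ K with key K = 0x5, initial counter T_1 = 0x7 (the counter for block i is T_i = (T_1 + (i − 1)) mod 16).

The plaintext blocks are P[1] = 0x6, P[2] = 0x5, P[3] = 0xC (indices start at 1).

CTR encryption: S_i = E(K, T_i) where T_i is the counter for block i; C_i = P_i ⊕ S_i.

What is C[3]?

C[1]: T = 0x7, S = E(K, T) = 0x2; 0x6 ⊕ 0x2 = 0x4.
C[2]: T = 0x8, S = E(K, T) = 0xD; 0x5 ⊕ 0xD = 0x8.
C[3]: T = 0x9, S = E(K, T) = 0xC; 0xC ⊕ 0xC = 0x0.

C[3] = 0x0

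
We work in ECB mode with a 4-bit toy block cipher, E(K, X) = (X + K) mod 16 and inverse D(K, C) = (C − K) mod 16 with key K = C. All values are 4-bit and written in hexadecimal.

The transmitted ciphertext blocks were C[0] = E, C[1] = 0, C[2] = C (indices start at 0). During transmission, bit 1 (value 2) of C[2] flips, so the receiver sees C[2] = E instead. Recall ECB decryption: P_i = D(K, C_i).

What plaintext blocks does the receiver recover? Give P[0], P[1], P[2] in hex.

Only C[2] changed, to E. In ECB, a change in C_i affects only P_i. Decrypting the received ciphertext:
P[0]: D(K, E) = 2.
P[1]: D(K, 0) = 4.
P[2]: D(K, E) = 2.
Blocks that differ from the original plaintext: P[2].

P[0] = 2, P[1] = 4, P[2] = 2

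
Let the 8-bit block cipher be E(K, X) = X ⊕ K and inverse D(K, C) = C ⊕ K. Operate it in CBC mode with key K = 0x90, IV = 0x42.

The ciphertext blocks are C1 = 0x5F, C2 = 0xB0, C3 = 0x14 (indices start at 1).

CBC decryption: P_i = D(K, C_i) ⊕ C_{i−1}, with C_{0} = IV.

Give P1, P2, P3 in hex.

P1: D(K, 0x5F) = 0xCF; 0xCF ⊕ 0x42 = 0x8D.
P2: D(K, 0xB0) = 0x20; 0x20 ⊕ 0x5F = 0x7F.
P3: D(K, 0x14) = 0x84; 0x84 ⊕ 0xB0 = 0x34.

P1 = 0x8D, P2 = 0x7F, P3 = 0x34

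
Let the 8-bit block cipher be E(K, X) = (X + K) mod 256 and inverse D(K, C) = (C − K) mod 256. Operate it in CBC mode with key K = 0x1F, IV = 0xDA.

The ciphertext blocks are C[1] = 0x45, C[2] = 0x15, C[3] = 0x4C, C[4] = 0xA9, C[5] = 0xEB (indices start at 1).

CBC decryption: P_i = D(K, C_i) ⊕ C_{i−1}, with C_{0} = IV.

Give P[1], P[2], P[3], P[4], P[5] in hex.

P[1]: D(K, 0x45) = 0x26; 0x26 ⊕ 0xDA = 0xFC.
P[2]: D(K, 0x15) = 0xF6; 0xF6 ⊕ 0x45 = 0xB3.
P[3]: D(K, 0x4C) = 0x2D; 0x2D ⊕ 0x15 = 0x38.
P[4]: D(K, 0xA9) = 0x8A; 0x8A ⊕ 0x4C = 0xC6.
P[5]: D(K, 0xEB) = 0xCC; 0xCC ⊕ 0xA9 = 0x65.

P[1] = 0xFC, P[2] = 0xB3, P[3] = 0x38, P[4] = 0xC6, P[5] = 0x65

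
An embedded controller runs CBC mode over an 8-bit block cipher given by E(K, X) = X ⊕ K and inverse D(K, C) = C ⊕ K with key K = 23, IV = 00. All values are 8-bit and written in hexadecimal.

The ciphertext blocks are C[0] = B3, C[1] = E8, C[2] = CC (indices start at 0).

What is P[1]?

P[1] = 78

CBC decryption: P_i = D(K, C_i) ⊕ C_{i−1}, with C_{−1} = IV.
P[1]: D(K, E8) = CB; CB ⊕ B3 = 78.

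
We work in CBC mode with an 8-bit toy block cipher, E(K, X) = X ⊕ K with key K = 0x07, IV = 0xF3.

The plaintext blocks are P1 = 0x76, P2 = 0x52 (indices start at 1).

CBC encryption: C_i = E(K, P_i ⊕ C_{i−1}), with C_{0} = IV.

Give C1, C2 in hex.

C1: P1 ⊕ 0xF3 = 0x85; E(K, 0x85) = 0x82.
C2: P2 ⊕ 0x82 = 0xD0; E(K, 0xD0) = 0xD7.

C1 = 0x82, C2 = 0xD7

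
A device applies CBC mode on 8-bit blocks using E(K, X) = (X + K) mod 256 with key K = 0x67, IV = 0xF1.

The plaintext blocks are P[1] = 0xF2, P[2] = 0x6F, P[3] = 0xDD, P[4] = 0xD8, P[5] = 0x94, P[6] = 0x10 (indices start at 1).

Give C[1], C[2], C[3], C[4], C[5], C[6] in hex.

CBC encryption: C_i = E(K, P_i ⊕ C_{i−1}), with C_{0} = IV.
C[1]: P[1] ⊕ 0xF1 = 0x03; E(K, 0x03) = 0x6A.
C[2]: P[2] ⊕ 0x6A = 0x05; E(K, 0x05) = 0x6C.
C[3]: P[3] ⊕ 0x6C = 0xB1; E(K, 0xB1) = 0x18.
C[4]: P[4] ⊕ 0x18 = 0xC0; E(K, 0xC0) = 0x27.
C[5]: P[5] ⊕ 0x27 = 0xB3; E(K, 0xB3) = 0x1A.
C[6]: P[6] ⊕ 0x1A = 0x0A; E(K, 0x0A) = 0x71.

C[1] = 0x6A, C[2] = 0x6C, C[3] = 0x18, C[4] = 0x27, C[5] = 0x1A, C[6] = 0x71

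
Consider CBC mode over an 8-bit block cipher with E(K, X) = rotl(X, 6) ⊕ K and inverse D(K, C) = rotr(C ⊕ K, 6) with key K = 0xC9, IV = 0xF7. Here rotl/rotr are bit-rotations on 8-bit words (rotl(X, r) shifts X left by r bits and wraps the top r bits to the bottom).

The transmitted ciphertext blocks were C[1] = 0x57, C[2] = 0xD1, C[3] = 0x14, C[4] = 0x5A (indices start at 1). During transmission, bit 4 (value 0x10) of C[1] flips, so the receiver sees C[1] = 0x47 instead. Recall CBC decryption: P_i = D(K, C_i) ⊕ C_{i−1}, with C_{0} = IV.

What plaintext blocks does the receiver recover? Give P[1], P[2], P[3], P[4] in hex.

P[1] = 0xCD, P[2] = 0x27, P[3] = 0xA6, P[4] = 0x5A

Only C[1] changed, to 0x47. In CBC, a change in C_i garbles P_i and flips the same bit in P_{i+1}. Decrypting the received ciphertext:
P[1]: D(K, 0x47) = 0x3A; 0x3A ⊕ 0xF7 = 0xCD.
P[2]: D(K, 0xD1) = 0x60; 0x60 ⊕ 0x47 = 0x27.
P[3]: D(K, 0x14) = 0x77; 0x77 ⊕ 0xD1 = 0xA6.
P[4]: D(K, 0x5A) = 0x4E; 0x4E ⊕ 0x14 = 0x5A.
Blocks that differ from the original plaintext: P[1], P[2].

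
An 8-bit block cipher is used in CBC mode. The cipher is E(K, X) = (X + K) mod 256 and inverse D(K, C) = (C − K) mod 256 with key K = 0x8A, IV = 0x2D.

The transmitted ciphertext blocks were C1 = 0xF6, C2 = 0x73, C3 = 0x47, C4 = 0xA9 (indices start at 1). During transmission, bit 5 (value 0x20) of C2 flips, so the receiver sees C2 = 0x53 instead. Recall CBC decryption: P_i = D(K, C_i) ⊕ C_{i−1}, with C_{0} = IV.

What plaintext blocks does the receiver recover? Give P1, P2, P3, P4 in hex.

P1 = 0x41, P2 = 0x3F, P3 = 0xEE, P4 = 0x58

Only C2 changed, to 0x53. In CBC, a change in C_i garbles P_i and flips the same bit in P_{i+1}. Decrypting the received ciphertext:
P1: D(K, 0xF6) = 0x6C; 0x6C ⊕ 0x2D = 0x41.
P2: D(K, 0x53) = 0xC9; 0xC9 ⊕ 0xF6 = 0x3F.
P3: D(K, 0x47) = 0xBD; 0xBD ⊕ 0x53 = 0xEE.
P4: D(K, 0xA9) = 0x1F; 0x1F ⊕ 0x47 = 0x58.
Blocks that differ from the original plaintext: P2, P3.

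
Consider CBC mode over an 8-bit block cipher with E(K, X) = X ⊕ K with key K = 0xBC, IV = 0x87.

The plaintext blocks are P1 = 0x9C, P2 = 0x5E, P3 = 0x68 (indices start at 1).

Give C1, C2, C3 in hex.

C1 = 0xA7, C2 = 0x45, C3 = 0x91

CBC encryption: C_i = E(K, P_i ⊕ C_{i−1}), with C_{0} = IV.
C1: P1 ⊕ 0x87 = 0x1B; E(K, 0x1B) = 0xA7.
C2: P2 ⊕ 0xA7 = 0xF9; E(K, 0xF9) = 0x45.
C3: P3 ⊕ 0x45 = 0x2D; E(K, 0x2D) = 0x91.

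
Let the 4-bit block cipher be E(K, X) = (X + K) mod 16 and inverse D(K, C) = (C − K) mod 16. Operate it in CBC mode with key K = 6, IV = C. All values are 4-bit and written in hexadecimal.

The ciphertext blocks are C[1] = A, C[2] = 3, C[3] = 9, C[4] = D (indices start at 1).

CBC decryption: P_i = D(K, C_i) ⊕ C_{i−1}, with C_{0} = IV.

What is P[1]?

P[1] = 8

P[1]: D(K, A) = 4; 4 ⊕ C = 8.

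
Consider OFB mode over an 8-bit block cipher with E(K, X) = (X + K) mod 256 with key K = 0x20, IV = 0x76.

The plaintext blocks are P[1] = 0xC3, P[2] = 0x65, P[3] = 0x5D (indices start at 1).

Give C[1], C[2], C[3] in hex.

C[1] = 0x55, C[2] = 0xD3, C[3] = 0x8B

OFB encryption: S_i = E(K, S_{i−1}) with S_{0} = IV; C_i = P_i ⊕ S_i.
C[1]: S = E(K, 0x76) = 0x96; 0xC3 ⊕ 0x96 = 0x55.
C[2]: S = E(K, 0x96) = 0xB6; 0x65 ⊕ 0xB6 = 0xD3.
C[3]: S = E(K, 0xB6) = 0xD6; 0x5D ⊕ 0xD6 = 0x8B.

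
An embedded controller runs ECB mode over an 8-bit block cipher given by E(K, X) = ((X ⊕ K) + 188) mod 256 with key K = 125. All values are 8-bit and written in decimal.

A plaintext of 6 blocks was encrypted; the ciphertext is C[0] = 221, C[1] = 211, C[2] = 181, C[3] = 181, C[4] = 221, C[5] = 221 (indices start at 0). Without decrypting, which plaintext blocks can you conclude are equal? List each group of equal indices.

ECB encrypts each block independently with the same key, so equal ciphertext blocks imply equal plaintext blocks.
C[0] = C[4] = C[5] = 221, so P[0] = P[4] = P[5].
C[2] = C[3] = 181, so P[2] = P[3].

P[0] = P[4] = P[5]; P[2] = P[3]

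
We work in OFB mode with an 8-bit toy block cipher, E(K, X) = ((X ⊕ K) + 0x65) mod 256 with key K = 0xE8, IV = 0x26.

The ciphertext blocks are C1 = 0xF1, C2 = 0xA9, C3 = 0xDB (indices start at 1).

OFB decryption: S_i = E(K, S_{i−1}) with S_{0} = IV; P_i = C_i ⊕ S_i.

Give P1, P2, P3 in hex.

P1: S = E(K, 0x26) = 0x33; 0xF1 ⊕ 0x33 = 0xC2.
P2: S = E(K, 0x33) = 0x40; 0xA9 ⊕ 0x40 = 0xE9.
P3: S = E(K, 0x40) = 0x0D; 0xDB ⊕ 0x0D = 0xD6.

P1 = 0xC2, P2 = 0xE9, P3 = 0xD6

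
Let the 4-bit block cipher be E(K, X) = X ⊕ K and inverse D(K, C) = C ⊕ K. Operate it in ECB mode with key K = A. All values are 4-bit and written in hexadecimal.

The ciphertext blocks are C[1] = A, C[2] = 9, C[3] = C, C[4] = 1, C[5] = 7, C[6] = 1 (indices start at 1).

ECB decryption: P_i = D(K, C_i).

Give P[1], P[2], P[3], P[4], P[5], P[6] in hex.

P[1] = 0, P[2] = 3, P[3] = 6, P[4] = B, P[5] = D, P[6] = B

P[1]: D(K, A) = 0.
P[2]: D(K, 9) = 3.
P[3]: D(K, C) = 6.
P[4]: D(K, 1) = B.
P[5]: D(K, 7) = D.
P[6]: D(K, 1) = B.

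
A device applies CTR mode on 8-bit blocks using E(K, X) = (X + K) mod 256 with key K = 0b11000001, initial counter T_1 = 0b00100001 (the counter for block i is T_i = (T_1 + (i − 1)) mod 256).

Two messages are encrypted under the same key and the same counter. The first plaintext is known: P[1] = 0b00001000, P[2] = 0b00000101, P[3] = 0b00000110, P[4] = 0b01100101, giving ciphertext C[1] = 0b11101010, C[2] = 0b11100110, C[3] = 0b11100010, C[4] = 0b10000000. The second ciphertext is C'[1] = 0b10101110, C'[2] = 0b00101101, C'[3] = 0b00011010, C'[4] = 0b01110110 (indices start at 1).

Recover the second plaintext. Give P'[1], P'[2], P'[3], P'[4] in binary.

P'[1] = 0b01001100, P'[2] = 0b11001110, P'[3] = 0b11111110, P'[4] = 0b10010011

In CTR with a reused counter, both messages share the same keystream S_i, so C_i ⊕ C'_i = P_i ⊕ P'_i and thus P'_i = P_i ⊕ C_i ⊕ C'_i.
P'[1]: 0b00001000 ⊕ 0b11101010 ⊕ 0b10101110 = 0b01001100.
P'[2]: 0b00000101 ⊕ 0b11100110 ⊕ 0b00101101 = 0b11001110.
P'[3]: 0b00000110 ⊕ 0b11100010 ⊕ 0b00011010 = 0b11111110.
P'[4]: 0b01100101 ⊕ 0b10000000 ⊕ 0b01110110 = 0b10010011.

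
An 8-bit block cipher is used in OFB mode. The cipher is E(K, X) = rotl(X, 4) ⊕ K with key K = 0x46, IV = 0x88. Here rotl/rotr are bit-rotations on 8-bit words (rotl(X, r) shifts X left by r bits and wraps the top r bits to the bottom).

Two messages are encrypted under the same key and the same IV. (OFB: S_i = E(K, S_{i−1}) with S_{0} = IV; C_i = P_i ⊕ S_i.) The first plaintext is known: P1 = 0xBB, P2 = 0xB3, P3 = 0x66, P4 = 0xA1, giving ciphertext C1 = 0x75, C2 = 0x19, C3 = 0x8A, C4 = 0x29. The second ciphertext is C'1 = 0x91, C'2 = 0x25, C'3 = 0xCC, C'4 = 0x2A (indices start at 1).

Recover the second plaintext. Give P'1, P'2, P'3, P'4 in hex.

P'1 = 0x5F, P'2 = 0x8F, P'3 = 0x20, P'4 = 0xA2

In OFB with a reused IV, both messages share the same keystream S_i, so C_i ⊕ C'_i = P_i ⊕ P'_i and thus P'_i = P_i ⊕ C_i ⊕ C'_i.
P'1: 0xBB ⊕ 0x75 ⊕ 0x91 = 0x5F.
P'2: 0xB3 ⊕ 0x19 ⊕ 0x25 = 0x8F.
P'3: 0x66 ⊕ 0x8A ⊕ 0xCC = 0x20.
P'4: 0xA1 ⊕ 0x29 ⊕ 0x2A = 0xA2.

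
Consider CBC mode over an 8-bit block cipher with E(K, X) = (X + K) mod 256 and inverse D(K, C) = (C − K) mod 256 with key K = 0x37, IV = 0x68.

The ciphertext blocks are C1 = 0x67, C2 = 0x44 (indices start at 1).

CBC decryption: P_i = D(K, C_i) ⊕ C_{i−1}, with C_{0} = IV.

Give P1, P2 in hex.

P1 = 0x58, P2 = 0x6A

P1: D(K, 0x67) = 0x30; 0x30 ⊕ 0x68 = 0x58.
P2: D(K, 0x44) = 0x0D; 0x0D ⊕ 0x67 = 0x6A.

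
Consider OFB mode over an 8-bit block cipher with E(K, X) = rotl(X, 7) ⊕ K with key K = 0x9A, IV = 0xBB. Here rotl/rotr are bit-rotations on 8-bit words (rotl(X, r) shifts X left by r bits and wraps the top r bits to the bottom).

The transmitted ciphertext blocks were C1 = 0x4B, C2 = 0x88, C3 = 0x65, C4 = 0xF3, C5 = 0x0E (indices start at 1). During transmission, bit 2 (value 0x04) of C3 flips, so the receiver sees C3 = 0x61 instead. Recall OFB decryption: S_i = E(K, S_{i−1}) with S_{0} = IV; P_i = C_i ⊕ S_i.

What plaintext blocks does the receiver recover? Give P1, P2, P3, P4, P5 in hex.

P1 = 0x0C, P2 = 0xB1, P3 = 0x67, P4 = 0x6A, P5 = 0x58

Only C3 changed, to 0x61. In OFB, a change in C_i flips the same bit in P_i only; the keystream is unaffected. Decrypting the received ciphertext:
P1: S = E(K, 0xBB) = 0x47; 0x4B ⊕ 0x47 = 0x0C.
P2: S = E(K, 0x47) = 0x39; 0x88 ⊕ 0x39 = 0xB1.
P3: S = E(K, 0x39) = 0x06; 0x61 ⊕ 0x06 = 0x67.
P4: S = E(K, 0x06) = 0x99; 0xF3 ⊕ 0x99 = 0x6A.
P5: S = E(K, 0x99) = 0x56; 0x0E ⊕ 0x56 = 0x58.
Blocks that differ from the original plaintext: P3.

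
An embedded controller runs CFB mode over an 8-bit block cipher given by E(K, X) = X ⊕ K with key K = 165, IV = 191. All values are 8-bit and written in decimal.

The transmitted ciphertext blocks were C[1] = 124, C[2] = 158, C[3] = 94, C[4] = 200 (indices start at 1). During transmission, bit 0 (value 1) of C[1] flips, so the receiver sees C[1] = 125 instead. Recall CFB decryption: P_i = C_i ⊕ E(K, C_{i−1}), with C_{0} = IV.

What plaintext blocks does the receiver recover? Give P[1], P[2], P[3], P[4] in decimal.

P[1] = 103, P[2] = 70, P[3] = 101, P[4] = 51

Only C[1] changed, to 125. In CFB, a change in C_i flips the same bit in P_i and garbles P_{i+1}. Decrypting the received ciphertext:
P[1]: E(K, 191) = 26; 125 ⊕ 26 = 103.
P[2]: E(K, 125) = 216; 158 ⊕ 216 = 70.
P[3]: E(K, 158) = 59; 94 ⊕ 59 = 101.
P[4]: E(K, 94) = 251; 200 ⊕ 251 = 51.
Blocks that differ from the original plaintext: P[1], P[2].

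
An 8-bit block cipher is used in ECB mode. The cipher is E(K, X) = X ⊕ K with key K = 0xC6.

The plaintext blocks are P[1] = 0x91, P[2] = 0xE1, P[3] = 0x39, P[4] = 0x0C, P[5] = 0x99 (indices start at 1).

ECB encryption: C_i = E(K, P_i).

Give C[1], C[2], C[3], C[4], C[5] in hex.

C[1]: E(K, 0x91) = 0x57.
C[2]: E(K, 0xE1) = 0x27.
C[3]: E(K, 0x39) = 0xFF.
C[4]: E(K, 0x0C) = 0xCA.
C[5]: E(K, 0x99) = 0x5F.

C[1] = 0x57, C[2] = 0x27, C[3] = 0xFF, C[4] = 0xCA, C[5] = 0x5F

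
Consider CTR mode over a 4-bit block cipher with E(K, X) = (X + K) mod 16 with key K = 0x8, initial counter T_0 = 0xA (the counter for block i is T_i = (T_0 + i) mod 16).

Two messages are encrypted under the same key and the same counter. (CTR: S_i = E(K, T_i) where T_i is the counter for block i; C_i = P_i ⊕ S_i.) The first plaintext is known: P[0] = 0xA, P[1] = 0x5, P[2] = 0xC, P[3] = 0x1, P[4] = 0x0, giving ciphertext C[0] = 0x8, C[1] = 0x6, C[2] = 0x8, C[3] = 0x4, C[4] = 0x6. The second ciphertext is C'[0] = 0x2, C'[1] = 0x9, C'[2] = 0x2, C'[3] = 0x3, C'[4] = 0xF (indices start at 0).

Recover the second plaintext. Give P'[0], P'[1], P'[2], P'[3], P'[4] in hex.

In CTR with a reused counter, both messages share the same keystream S_i, so C_i ⊕ C'_i = P_i ⊕ P'_i and thus P'_i = P_i ⊕ C_i ⊕ C'_i.
P'[0]: 0xA ⊕ 0x8 ⊕ 0x2 = 0x0.
P'[1]: 0x5 ⊕ 0x6 ⊕ 0x9 = 0xA.
P'[2]: 0xC ⊕ 0x8 ⊕ 0x2 = 0x6.
P'[3]: 0x1 ⊕ 0x4 ⊕ 0x3 = 0x6.
P'[4]: 0x0 ⊕ 0x6 ⊕ 0xF = 0x9.

P'[0] = 0x0, P'[1] = 0xA, P'[2] = 0x6, P'[3] = 0x6, P'[4] = 0x9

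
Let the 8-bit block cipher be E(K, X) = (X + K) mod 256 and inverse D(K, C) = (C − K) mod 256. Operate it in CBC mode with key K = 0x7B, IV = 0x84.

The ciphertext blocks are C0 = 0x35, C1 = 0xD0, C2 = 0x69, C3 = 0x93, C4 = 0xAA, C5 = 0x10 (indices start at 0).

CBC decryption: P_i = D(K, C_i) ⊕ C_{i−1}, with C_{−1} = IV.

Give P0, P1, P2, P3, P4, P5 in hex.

P0: D(K, 0x35) = 0xBA; 0xBA ⊕ 0x84 = 0x3E.
P1: D(K, 0xD0) = 0x55; 0x55 ⊕ 0x35 = 0x60.
P2: D(K, 0x69) = 0xEE; 0xEE ⊕ 0xD0 = 0x3E.
P3: D(K, 0x93) = 0x18; 0x18 ⊕ 0x69 = 0x71.
P4: D(K, 0xAA) = 0x2F; 0x2F ⊕ 0x93 = 0xBC.
P5: D(K, 0x10) = 0x95; 0x95 ⊕ 0xAA = 0x3F.

P0 = 0x3E, P1 = 0x60, P2 = 0x3E, P3 = 0x71, P4 = 0xBC, P5 = 0x3F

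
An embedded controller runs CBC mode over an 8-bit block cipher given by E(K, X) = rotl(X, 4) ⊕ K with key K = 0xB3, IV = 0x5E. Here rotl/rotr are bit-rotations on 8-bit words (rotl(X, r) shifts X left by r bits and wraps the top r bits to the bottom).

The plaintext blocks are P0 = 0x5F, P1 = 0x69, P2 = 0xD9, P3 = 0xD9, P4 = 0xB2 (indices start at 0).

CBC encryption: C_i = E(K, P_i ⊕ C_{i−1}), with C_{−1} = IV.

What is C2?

C0: P0 ⊕ 0x5E = 0x01; E(K, 0x01) = 0xA3.
C1: P1 ⊕ 0xA3 = 0xCA; E(K, 0xCA) = 0x1F.
C2: P2 ⊕ 0x1F = 0xC6; E(K, 0xC6) = 0xDF.

C2 = 0xDF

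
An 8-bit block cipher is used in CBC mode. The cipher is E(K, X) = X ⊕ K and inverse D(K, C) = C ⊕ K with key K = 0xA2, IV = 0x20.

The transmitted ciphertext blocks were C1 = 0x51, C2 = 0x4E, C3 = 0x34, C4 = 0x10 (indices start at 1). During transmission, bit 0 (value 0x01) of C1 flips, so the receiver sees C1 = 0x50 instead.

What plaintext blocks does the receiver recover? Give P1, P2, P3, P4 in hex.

CBC decryption: P_i = D(K, C_i) ⊕ C_{i−1}, with C_{0} = IV.
Only C1 changed, to 0x50. In CBC, a change in C_i garbles P_i and flips the same bit in P_{i+1}. Decrypting the received ciphertext:
P1: D(K, 0x50) = 0xF2; 0xF2 ⊕ 0x20 = 0xD2.
P2: D(K, 0x4E) = 0xEC; 0xEC ⊕ 0x50 = 0xBC.
P3: D(K, 0x34) = 0x96; 0x96 ⊕ 0x4E = 0xD8.
P4: D(K, 0x10) = 0xB2; 0xB2 ⊕ 0x34 = 0x86.
Blocks that differ from the original plaintext: P1, P2.

P1 = 0xD2, P2 = 0xBC, P3 = 0xD8, P4 = 0x86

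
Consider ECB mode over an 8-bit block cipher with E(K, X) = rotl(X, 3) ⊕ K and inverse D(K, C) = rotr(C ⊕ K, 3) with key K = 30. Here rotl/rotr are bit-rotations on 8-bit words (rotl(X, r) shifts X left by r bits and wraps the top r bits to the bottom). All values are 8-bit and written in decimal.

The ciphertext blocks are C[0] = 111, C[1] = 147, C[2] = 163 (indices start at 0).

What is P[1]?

P[1] = 177

ECB decryption: P_i = D(K, C_i).
P[1]: D(K, 147) = 177.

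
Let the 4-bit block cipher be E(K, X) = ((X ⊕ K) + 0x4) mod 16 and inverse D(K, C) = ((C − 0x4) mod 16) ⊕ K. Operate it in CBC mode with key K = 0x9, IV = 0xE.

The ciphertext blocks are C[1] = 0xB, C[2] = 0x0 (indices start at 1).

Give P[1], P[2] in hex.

P[1] = 0x0, P[2] = 0xE

CBC decryption: P_i = D(K, C_i) ⊕ C_{i−1}, with C_{0} = IV.
P[1]: D(K, 0xB) = 0xE; 0xE ⊕ 0xE = 0x0.
P[2]: D(K, 0x0) = 0x5; 0x5 ⊕ 0xB = 0xE.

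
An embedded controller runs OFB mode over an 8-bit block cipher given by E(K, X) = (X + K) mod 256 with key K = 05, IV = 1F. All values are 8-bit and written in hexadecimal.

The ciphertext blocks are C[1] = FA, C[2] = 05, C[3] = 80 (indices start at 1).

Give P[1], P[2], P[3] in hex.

OFB decryption: S_i = E(K, S_{i−1}) with S_{0} = IV; P_i = C_i ⊕ S_i.
P[1]: S = E(K, 1F) = 24; FA ⊕ 24 = DE.
P[2]: S = E(K, 24) = 29; 05 ⊕ 29 = 2C.
P[3]: S = E(K, 29) = 2E; 80 ⊕ 2E = AE.

P[1] = DE, P[2] = 2C, P[3] = AE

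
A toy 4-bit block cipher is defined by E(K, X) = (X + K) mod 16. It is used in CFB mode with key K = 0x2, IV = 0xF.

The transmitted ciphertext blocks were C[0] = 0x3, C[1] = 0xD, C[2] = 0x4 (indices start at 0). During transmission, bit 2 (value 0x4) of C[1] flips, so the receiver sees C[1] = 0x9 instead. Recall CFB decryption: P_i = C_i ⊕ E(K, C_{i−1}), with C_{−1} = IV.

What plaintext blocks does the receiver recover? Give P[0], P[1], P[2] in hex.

Only C[1] changed, to 0x9. In CFB, a change in C_i flips the same bit in P_i and garbles P_{i+1}. Decrypting the received ciphertext:
P[0]: E(K, 0xF) = 0x1; 0x3 ⊕ 0x1 = 0x2.
P[1]: E(K, 0x3) = 0x5; 0x9 ⊕ 0x5 = 0xC.
P[2]: E(K, 0x9) = 0xB; 0x4 ⊕ 0xB = 0xF.
Blocks that differ from the original plaintext: P[1], P[2].

P[0] = 0x2, P[1] = 0xC, P[2] = 0xF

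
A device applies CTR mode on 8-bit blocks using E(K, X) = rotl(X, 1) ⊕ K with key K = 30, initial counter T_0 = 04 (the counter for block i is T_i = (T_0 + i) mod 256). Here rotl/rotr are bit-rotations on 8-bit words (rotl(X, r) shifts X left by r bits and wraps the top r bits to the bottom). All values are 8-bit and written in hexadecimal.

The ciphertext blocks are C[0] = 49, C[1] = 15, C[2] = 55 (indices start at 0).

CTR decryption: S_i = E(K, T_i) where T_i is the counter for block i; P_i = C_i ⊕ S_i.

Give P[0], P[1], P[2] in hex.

P[0] = 71, P[1] = 2F, P[2] = 69

P[0]: T = 04, S = E(K, T) = 38; 49 ⊕ 38 = 71.
P[1]: T = 05, S = E(K, T) = 3A; 15 ⊕ 3A = 2F.
P[2]: T = 06, S = E(K, T) = 3C; 55 ⊕ 3C = 69.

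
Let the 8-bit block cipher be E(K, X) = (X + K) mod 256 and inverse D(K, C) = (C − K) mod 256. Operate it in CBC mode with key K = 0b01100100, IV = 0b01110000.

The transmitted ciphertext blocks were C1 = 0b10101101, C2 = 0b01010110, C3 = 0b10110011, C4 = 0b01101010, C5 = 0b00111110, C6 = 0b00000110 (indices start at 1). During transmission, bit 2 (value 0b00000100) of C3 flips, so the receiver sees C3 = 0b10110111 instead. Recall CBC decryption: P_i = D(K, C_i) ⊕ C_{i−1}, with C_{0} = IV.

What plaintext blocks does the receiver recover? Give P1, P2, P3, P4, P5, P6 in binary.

Only C3 changed, to 0b10110111. In CBC, a change in C_i garbles P_i and flips the same bit in P_{i+1}. Decrypting the received ciphertext:
P1: D(K, 0b10101101) = 0b01001001; 0b01001001 ⊕ 0b01110000 = 0b00111001.
P2: D(K, 0b01010110) = 0b11110010; 0b11110010 ⊕ 0b10101101 = 0b01011111.
P3: D(K, 0b10110111) = 0b01010011; 0b01010011 ⊕ 0b01010110 = 0b00000101.
P4: D(K, 0b01101010) = 0b00000110; 0b00000110 ⊕ 0b10110111 = 0b10110001.
P5: D(K, 0b00111110) = 0b11011010; 0b11011010 ⊕ 0b01101010 = 0b10110000.
P6: D(K, 0b00000110) = 0b10100010; 0b10100010 ⊕ 0b00111110 = 0b10011100.
Blocks that differ from the original plaintext: P3, P4.

P1 = 0b00111001, P2 = 0b01011111, P3 = 0b00000101, P4 = 0b10110001, P5 = 0b10110000, P6 = 0b10011100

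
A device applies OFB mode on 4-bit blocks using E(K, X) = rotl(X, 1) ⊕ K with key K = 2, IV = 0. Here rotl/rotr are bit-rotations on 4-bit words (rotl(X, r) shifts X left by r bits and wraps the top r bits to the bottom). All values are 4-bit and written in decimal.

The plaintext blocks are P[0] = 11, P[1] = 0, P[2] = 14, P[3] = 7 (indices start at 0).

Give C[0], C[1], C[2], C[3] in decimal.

OFB encryption: S_i = E(K, S_{i−1}) with S_{−1} = IV; C_i = P_i ⊕ S_i.
C[0]: S = E(K, 0) = 2; 11 ⊕ 2 = 9.
C[1]: S = E(K, 2) = 6; 0 ⊕ 6 = 6.
C[2]: S = E(K, 6) = 14; 14 ⊕ 14 = 0.
C[3]: S = E(K, 14) = 15; 7 ⊕ 15 = 8.

C[0] = 9, C[1] = 6, C[2] = 0, C[3] = 8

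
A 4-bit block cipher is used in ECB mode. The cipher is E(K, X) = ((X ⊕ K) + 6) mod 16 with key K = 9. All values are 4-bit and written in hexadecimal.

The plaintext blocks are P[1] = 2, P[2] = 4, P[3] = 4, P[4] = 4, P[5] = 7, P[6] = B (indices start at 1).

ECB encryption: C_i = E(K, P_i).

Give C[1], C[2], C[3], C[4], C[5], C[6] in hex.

C[1] = 1, C[2] = 3, C[3] = 3, C[4] = 3, C[5] = 4, C[6] = 8

C[1]: E(K, 2) = 1.
C[2]: E(K, 4) = 3.
C[3]: E(K, 4) = 3.
C[4]: E(K, 4) = 3.
C[5]: E(K, 7) = 4.
C[6]: E(K, B) = 8.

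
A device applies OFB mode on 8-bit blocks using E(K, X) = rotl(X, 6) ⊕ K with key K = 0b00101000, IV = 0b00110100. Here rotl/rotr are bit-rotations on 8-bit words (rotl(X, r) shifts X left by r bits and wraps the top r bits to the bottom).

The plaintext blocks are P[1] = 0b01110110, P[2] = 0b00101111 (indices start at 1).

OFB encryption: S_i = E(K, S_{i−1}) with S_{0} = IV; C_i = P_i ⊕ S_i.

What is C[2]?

C[1]: S = E(K, 0b00110100) = 0b00100101; 0b01110110 ⊕ 0b00100101 = 0b01010011.
C[2]: S = E(K, 0b00100101) = 0b01100001; 0b00101111 ⊕ 0b01100001 = 0b01001110.

C[2] = 0b01001110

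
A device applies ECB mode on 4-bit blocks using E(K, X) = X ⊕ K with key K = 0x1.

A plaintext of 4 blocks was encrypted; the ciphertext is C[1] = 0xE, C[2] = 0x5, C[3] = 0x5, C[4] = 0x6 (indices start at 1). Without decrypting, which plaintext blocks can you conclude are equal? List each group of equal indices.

ECB encrypts each block independently with the same key, so equal ciphertext blocks imply equal plaintext blocks.
C[2] = C[3] = 0x5, so P[2] = P[3].

P[2] = P[3]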